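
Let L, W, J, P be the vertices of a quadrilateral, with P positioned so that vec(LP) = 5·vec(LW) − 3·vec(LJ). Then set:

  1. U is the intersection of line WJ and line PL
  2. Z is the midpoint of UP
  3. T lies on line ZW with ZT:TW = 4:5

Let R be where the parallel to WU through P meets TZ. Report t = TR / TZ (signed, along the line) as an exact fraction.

Assign L = (0, 0), W = (1, 0), J = (0, 1), P = (5, -3) — the answer is frame-independent, so this choice is without loss of generality.
1. U is the intersection of line WJ and line PL ⇒ U = (5/2, -3/2)
2. Z is the midpoint of UP ⇒ Z = (15/4, -9/4)
3. T lies on line ZW with ZT:TW = 4:5 ⇒ T = (91/36, -5/4)
through P parallel to WU: direction (3/2, -3/2); meets TZ at R = (13/2, -9/2)
R = T + t·(Z−T) with t = 13/4

t = 13/4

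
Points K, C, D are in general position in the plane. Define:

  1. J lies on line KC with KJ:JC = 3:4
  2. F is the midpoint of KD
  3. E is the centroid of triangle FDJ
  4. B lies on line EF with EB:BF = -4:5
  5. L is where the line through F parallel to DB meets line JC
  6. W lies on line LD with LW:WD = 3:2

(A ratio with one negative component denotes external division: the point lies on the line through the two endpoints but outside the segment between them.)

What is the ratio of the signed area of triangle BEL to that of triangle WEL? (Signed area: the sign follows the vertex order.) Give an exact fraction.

[BEL]:[WEL] = 20/9

Work in coordinates with K = (0, 0), C = (1, 0), D = (0, 1).
1. J lies on line KC with KJ:JC = 3:4 ⇒ J = (3/7, 0)
2. F is the midpoint of KD ⇒ F = (0, 1/2)
3. E is the centroid of triangle FDJ ⇒ E = (1/7, 1/2)
4. B lies on line EF with EB:BF = -4:5 ⇒ B = (5/7, 1/2)
5. L is where the line through F parallel to DB meets line JC ⇒ L = (5/7, 0)
6. W lies on line LD with LW:WD = 3:2 ⇒ W = (2/7, 3/5)
2·[BEL] = 2/7, 2·[WEL] = 9/70
[BEL]:[WEL] = 2/7:9/70 = 20/9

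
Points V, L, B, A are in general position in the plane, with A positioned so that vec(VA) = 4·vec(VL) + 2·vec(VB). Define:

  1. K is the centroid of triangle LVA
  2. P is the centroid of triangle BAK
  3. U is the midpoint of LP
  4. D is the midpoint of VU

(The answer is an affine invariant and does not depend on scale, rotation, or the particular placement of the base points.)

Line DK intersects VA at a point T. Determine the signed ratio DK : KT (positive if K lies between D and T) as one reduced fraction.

Assign V = (0, 0), L = (1, 0), B = (0, 1), A = (4, 2) — the answer is frame-independent, so this choice is without loss of generality.
1. K is the centroid of triangle LVA ⇒ K = (5/3, 2/3)
2. P is the centroid of triangle BAK ⇒ P = (17/9, 11/9)
3. U is the midpoint of LP ⇒ U = (13/9, 11/18)
4. D is the midpoint of VU ⇒ D = (13/18, 11/36)
line DK meets VA at T = (1/4, 1/8)
K = D + t·(T−D) with t = -2, so DK:KT = -2:3

DK:KT = -2/3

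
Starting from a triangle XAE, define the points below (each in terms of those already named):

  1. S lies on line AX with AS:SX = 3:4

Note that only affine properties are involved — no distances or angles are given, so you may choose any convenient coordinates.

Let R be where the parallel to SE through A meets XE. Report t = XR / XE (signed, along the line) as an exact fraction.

Set X = (0, 0), A = (1, 0), E = (0, 1); any affine frame gives the same invariant.
1. S lies on line AX with AS:SX = 3:4 ⇒ S = (4/7, 0)
through A parallel to SE: direction (-4/7, 1); meets XE at R = (0, 7/4)
R = X + t·(E−X) with t = 7/4

t = 7/4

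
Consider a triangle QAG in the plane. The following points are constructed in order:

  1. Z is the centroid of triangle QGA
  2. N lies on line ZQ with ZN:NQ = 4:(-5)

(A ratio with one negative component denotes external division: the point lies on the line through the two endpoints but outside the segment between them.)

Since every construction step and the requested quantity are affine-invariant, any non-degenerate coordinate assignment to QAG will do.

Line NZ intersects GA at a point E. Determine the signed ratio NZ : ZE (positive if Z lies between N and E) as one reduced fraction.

NZ:ZE = -8

Set Q = (0, 0), A = (1, 0), G = (0, 1); any affine frame gives the same invariant.
1. Z is the centroid of triangle QGA ⇒ Z = (1/3, 1/3)
2. N lies on line ZQ with ZN:NQ = 4:(-5) ⇒ N = (5/3, 5/3)
line NZ meets GA at E = (1/2, 1/2)
Z = N + t·(E−N) with t = 8/7, so NZ:ZE = 8/7:-1/7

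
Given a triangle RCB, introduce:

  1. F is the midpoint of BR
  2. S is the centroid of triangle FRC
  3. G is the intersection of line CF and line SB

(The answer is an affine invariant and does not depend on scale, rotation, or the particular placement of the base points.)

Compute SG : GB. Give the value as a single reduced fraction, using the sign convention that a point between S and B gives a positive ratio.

Assign R = (0, 0), C = (1, 0), B = (0, 1) — the answer is frame-independent, so this choice is without loss of generality.
1. F is the midpoint of BR ⇒ F = (0, 1/2)
2. S is the centroid of triangle FRC ⇒ S = (1/3, 1/6)
3. G is the intersection of line CF and line SB ⇒ G = (1/4, 3/8)
G = S + t·(B−S) with t = 1/4, so SG:GB = t:(1−t) = 1/4:3/4

SG:GB = 1/3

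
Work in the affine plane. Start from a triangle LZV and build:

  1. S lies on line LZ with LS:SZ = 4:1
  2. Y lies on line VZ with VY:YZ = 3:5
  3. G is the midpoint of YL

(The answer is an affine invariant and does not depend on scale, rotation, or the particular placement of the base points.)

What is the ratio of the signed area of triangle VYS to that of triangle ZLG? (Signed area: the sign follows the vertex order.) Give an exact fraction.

[VYS]:[ZLG] = 6/25

Assign L = (0, 0), Z = (1, 0), V = (0, 1) — the answer is frame-independent, so this choice is without loss of generality.
1. S lies on line LZ with LS:SZ = 4:1 ⇒ S = (4/5, 0)
2. Y lies on line VZ with VY:YZ = 3:5 ⇒ Y = (3/8, 5/8)
3. G is the midpoint of YL ⇒ G = (3/16, 5/16)
2·[VYS] = -3/40, 2·[ZLG] = -5/16
[VYS]:[ZLG] = -3/40:-5/16 = 6/25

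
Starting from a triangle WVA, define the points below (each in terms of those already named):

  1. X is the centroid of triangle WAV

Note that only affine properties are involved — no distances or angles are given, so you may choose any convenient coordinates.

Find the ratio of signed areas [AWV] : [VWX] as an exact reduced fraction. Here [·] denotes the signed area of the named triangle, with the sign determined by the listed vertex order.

[AWV]:[VWX] = -3

Work in coordinates with W = (0, 0), V = (1, 0), A = (0, 1).
1. X is the centroid of triangle WAV ⇒ X = (1/3, 1/3)
2·[AWV] = 1, 2·[VWX] = -1/3
[AWV]:[VWX] = 1:-1/3 = -3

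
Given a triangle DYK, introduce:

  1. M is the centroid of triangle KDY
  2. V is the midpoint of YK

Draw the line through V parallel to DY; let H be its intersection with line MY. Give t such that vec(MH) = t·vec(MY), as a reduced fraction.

Choose coordinates D = (0, 0), Y = (1, 0), K = (0, 1).
1. M is the centroid of triangle KDY ⇒ M = (1/3, 1/3)
2. V is the midpoint of YK ⇒ V = (1/2, 1/2)
through V parallel to DY: direction (1, 0); meets MY at H = (0, 1/2)
H = M + t·(Y−M) with t = -1/2

t = -1/2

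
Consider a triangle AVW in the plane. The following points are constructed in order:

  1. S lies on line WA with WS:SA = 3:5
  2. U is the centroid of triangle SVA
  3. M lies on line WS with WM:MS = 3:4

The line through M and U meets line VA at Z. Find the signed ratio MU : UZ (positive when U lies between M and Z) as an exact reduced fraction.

Set A = (0, 0), V = (1, 0), W = (0, 1); any affine frame gives the same invariant.
1. S lies on line WA with WS:SA = 3:5 ⇒ S = (0, 5/8)
2. U is the centroid of triangle SVA ⇒ U = (1/3, 5/24)
3. M lies on line WS with WM:MS = 3:4 ⇒ M = (0, 47/56)
line MU meets VA at Z = (47/106, 0)
U = M + t·(Z−M) with t = 106/141, so MU:UZ = 106/141:35/141

MU:UZ = 106/35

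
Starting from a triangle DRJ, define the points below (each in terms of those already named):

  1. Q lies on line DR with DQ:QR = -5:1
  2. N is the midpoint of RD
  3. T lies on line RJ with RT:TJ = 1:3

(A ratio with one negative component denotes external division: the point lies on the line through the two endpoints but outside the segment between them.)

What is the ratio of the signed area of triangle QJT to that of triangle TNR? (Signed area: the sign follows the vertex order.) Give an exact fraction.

Choose coordinates D = (0, 0), R = (1, 0), J = (0, 1).
1. Q lies on line DR with DQ:QR = -5:1 ⇒ Q = (5/4, 0)
2. N is the midpoint of RD ⇒ N = (1/2, 0)
3. T lies on line RJ with RT:TJ = 1:3 ⇒ T = (3/4, 1/4)
2·[QJT] = 3/16, 2·[TNR] = 1/8
[QJT]:[TNR] = 3/16:1/8 = 3/2

[QJT]:[TNR] = 3/2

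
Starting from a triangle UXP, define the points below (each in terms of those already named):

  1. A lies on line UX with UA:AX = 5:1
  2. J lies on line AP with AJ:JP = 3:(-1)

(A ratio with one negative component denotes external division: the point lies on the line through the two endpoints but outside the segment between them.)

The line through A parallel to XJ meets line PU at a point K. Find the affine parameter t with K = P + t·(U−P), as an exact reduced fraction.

Work in coordinates with U = (0, 0), X = (1, 0), P = (0, 1).
1. A lies on line UX with UA:AX = 5:1 ⇒ A = (5/6, 0)
2. J lies on line AP with AJ:JP = 3:(-1) ⇒ J = (-5/12, 3/2)
through A parallel to XJ: direction (-17/12, 3/2); meets PU at K = (0, 15/17)
K = P + t·(U−P) with t = 2/17

t = 2/17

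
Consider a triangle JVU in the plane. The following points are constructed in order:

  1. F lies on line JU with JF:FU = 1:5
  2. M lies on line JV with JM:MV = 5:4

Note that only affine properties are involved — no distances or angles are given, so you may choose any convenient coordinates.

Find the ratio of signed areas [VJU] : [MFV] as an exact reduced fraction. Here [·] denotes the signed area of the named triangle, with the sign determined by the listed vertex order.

[VJU]:[MFV] = 27/2

Choose coordinates J = (0, 0), V = (1, 0), U = (0, 1).
1. F lies on line JU with JF:FU = 1:5 ⇒ F = (0, 1/6)
2. M lies on line JV with JM:MV = 5:4 ⇒ M = (5/9, 0)
2·[VJU] = -1, 2·[MFV] = -2/27
[VJU]:[MFV] = -1:-2/27 = 27/2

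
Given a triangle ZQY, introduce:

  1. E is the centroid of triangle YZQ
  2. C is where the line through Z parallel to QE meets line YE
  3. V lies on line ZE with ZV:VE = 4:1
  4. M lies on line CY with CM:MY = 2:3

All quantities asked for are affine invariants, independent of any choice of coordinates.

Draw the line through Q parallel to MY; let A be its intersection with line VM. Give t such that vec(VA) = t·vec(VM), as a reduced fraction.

t = 6

Choose coordinates Z = (0, 0), Q = (1, 0), Y = (0, 1).
1. E is the centroid of triangle YZQ ⇒ E = (1/3, 1/3)
2. C is where the line through Z parallel to QE meets line YE ⇒ C = (2/3, -1/3)
3. V lies on line ZE with ZV:VE = 4:1 ⇒ V = (4/15, 4/15)
4. M lies on line CY with CM:MY = 2:3 ⇒ M = (2/5, 1/5)
through Q parallel to MY: direction (-2/5, 4/5); meets VM at A = (16/15, -2/15)
A = V + t·(M−V) with t = 6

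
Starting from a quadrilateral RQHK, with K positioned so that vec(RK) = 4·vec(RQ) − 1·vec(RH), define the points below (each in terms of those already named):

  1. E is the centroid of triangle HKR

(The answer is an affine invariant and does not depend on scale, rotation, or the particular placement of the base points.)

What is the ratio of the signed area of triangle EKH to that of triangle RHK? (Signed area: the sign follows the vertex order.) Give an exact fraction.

[EKH]:[RHK] = -1/3

Set R = (0, 0), Q = (1, 0), H = (0, 1), K = (4, -1); any affine frame gives the same invariant.
1. E is the centroid of triangle HKR ⇒ E = (4/3, 0)
2·[EKH] = 4/3, 2·[RHK] = -4
[EKH]:[RHK] = 4/3:-4 = -1/3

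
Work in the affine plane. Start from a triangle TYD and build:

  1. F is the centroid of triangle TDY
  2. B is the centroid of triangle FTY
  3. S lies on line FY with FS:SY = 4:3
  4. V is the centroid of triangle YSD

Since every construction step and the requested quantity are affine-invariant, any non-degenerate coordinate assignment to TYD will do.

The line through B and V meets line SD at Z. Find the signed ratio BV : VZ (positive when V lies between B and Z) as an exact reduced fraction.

Assign T = (0, 0), Y = (1, 0), D = (0, 1) — the answer is frame-independent, so this choice is without loss of generality.
1. F is the centroid of triangle TDY ⇒ F = (1/3, 1/3)
2. B is the centroid of triangle FTY ⇒ B = (4/9, 1/9)
3. S lies on line FY with FS:SY = 4:3 ⇒ S = (5/7, 1/7)
4. V is the centroid of triangle YSD ⇒ V = (4/7, 8/21)
line BV meets SD at Z = (220/399, 45/133)
V = B + t·(Z−B) with t = 19/16, so BV:VZ = 19/16:-3/16

BV:VZ = -19/3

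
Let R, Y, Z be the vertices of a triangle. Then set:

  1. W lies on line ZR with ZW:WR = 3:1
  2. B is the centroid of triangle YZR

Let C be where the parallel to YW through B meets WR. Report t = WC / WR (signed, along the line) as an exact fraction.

t = -2/3

Work in coordinates with R = (0, 0), Y = (1, 0), Z = (0, 1).
1. W lies on line ZR with ZW:WR = 3:1 ⇒ W = (0, 1/4)
2. B is the centroid of triangle YZR ⇒ B = (1/3, 1/3)
through B parallel to YW: direction (-1, 1/4); meets WR at C = (0, 5/12)
C = W + t·(R−W) with t = -2/3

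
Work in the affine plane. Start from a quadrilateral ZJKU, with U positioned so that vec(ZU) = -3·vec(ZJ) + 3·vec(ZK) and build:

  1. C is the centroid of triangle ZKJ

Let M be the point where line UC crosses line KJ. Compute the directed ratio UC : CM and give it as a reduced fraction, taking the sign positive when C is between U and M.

UC:CM = 2

Choose coordinates Z = (0, 0), J = (1, 0), K = (0, 1), U = (-3, 3).
1. C is the centroid of triangle ZKJ ⇒ C = (1/3, 1/3)
line UC meets KJ at M = (2, -1)
C = U + t·(M−U) with t = 2/3, so UC:CM = 2/3:1/3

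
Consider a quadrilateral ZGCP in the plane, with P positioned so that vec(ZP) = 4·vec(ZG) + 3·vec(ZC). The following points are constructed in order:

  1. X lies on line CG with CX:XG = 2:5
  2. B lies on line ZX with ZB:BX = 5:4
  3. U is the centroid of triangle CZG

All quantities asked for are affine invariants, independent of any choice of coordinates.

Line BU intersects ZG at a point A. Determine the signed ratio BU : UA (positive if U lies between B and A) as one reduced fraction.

Work in coordinates with Z = (0, 0), G = (1, 0), C = (0, 1), P = (4, 3).
1. X lies on line CG with CX:XG = 2:5 ⇒ X = (2/7, 5/7)
2. B lies on line ZX with ZB:BX = 5:4 ⇒ B = (10/63, 25/63)
3. U is the centroid of triangle CZG ⇒ U = (1/3, 1/3)
line BU meets ZG at A = (5/4, 0)
U = B + t·(A−B) with t = 4/25, so BU:UA = 4/25:21/25

BU:UA = 4/21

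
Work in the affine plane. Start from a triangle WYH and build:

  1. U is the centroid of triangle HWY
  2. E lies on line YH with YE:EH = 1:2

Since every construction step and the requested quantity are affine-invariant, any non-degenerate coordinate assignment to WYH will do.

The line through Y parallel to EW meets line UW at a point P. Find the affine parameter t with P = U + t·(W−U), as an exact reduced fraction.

Work in coordinates with W = (0, 0), Y = (1, 0), H = (0, 1).
1. U is the centroid of triangle HWY ⇒ U = (1/3, 1/3)
2. E lies on line YH with YE:EH = 1:2 ⇒ E = (2/3, 1/3)
through Y parallel to EW: direction (-2/3, -1/3); meets UW at P = (-1, -1)
P = U + t·(W−U) with t = 4

t = 4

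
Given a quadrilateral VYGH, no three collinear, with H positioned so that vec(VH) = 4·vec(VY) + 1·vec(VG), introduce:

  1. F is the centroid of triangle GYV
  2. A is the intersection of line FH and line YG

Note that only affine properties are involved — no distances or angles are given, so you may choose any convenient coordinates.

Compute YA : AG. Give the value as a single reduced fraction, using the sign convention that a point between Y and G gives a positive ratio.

YA:AG = 5/8

Work in coordinates with V = (0, 0), Y = (1, 0), G = (0, 1), H = (4, 1).
1. F is the centroid of triangle GYV ⇒ F = (1/3, 1/3)
2. A is the intersection of line FH and line YG ⇒ A = (8/13, 5/13)
A = Y + t·(G−Y) with t = 5/13, so YA:AG = t:(1−t) = 5/13:8/13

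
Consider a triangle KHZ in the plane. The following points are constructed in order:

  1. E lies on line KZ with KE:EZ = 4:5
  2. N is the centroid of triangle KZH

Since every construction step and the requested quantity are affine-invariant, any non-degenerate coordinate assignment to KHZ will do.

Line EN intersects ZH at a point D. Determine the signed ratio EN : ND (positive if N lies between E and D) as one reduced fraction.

EN:ND = 2/3

Choose coordinates K = (0, 0), H = (1, 0), Z = (0, 1).
1. E lies on line KZ with KE:EZ = 4:5 ⇒ E = (0, 4/9)
2. N is the centroid of triangle KZH ⇒ N = (1/3, 1/3)
line EN meets ZH at D = (5/6, 1/6)
N = E + t·(D−E) with t = 2/5, so EN:ND = 2/5:3/5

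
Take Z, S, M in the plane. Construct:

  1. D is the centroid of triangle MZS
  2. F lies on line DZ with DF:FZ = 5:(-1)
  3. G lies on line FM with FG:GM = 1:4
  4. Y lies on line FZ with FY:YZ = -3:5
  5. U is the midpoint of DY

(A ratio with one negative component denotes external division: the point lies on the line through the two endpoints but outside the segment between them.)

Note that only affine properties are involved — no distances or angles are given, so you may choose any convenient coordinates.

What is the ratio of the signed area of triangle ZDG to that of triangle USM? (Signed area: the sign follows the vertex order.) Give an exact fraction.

Work in coordinates with Z = (0, 0), S = (1, 0), M = (0, 1).
1. D is the centroid of triangle MZS ⇒ D = (1/3, 1/3)
2. F lies on line DZ with DF:FZ = 5:(-1) ⇒ F = (-1/12, -1/12)
3. G lies on line FM with FG:GM = 1:4 ⇒ G = (-1/15, 2/15)
4. Y lies on line FZ with FY:YZ = -3:5 ⇒ Y = (-5/24, -5/24)
5. U is the midpoint of DY ⇒ U = (1/16, 1/16)
2·[ZDG] = 1/15, 2·[USM] = 7/8
[ZDG]:[USM] = 1/15:7/8 = 8/105

[ZDG]:[USM] = 8/105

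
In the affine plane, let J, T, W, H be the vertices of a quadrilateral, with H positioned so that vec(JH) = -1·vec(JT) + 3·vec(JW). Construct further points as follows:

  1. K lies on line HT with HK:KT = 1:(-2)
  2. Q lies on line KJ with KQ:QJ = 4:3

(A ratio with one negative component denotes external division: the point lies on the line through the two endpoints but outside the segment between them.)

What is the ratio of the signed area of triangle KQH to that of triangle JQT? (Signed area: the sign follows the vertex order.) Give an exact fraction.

[KQH]:[JQT] = -2/3

Work in coordinates with J = (0, 0), T = (1, 0), W = (0, 1), H = (-1, 3).
1. K lies on line HT with HK:KT = 1:(-2) ⇒ K = (-3, 6)
2. Q lies on line KJ with KQ:QJ = 4:3 ⇒ Q = (-9/7, 18/7)
2·[KQH] = 12/7, 2·[JQT] = -18/7
[KQH]:[JQT] = 12/7:-18/7 = -2/3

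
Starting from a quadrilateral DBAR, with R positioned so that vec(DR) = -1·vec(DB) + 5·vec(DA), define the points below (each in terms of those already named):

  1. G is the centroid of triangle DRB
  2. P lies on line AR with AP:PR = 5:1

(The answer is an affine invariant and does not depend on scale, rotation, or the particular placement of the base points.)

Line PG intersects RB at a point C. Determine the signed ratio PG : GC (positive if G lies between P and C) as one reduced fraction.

Assign D = (0, 0), B = (1, 0), A = (0, 1), R = (-1, 5) — the answer is frame-independent, so this choice is without loss of generality.
1. G is the centroid of triangle DRB ⇒ G = (0, 5/3)
2. P lies on line AR with AP:PR = 5:1 ⇒ P = (-5/6, 13/3)
line PG meets RB at C = (-25/21, 115/21)
G = P + t·(C−P) with t = -7/3, so PG:GC = -7/3:10/3

PG:GC = -7/10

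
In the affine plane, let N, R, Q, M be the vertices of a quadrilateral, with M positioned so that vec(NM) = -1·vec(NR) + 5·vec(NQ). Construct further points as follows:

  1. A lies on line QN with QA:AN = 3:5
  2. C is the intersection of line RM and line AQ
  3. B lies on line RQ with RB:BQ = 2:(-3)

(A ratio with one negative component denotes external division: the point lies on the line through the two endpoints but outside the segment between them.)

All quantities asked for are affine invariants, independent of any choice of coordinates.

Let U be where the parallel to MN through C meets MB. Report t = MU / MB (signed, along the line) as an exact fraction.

Assign N = (0, 0), R = (1, 0), Q = (0, 1), M = (-1, 5) — the answer is frame-independent, so this choice is without loss of generality.
1. A lies on line QN with QA:AN = 3:5 ⇒ A = (0, 5/8)
2. C is the intersection of line RM and line AQ ⇒ C = (0, 5/2)
3. B lies on line RQ with RB:BQ = 2:(-3) ⇒ B = (3, -2)
through C parallel to MN: direction (1, -5); meets MB at U = (-3/13, 95/26)
U = M + t·(B−M) with t = 5/26

t = 5/26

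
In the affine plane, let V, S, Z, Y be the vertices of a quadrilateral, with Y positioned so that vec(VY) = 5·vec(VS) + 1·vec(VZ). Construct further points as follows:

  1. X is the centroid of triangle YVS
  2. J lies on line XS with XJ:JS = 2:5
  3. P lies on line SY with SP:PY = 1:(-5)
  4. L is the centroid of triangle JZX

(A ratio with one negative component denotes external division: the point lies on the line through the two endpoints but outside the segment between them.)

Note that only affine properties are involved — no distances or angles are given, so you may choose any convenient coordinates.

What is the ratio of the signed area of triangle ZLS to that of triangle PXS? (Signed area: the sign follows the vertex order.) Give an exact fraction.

Set V = (0, 0), S = (1, 0), Z = (0, 1), Y = (5, 1); any affine frame gives the same invariant.
1. X is the centroid of triangle YVS ⇒ X = (2, 1/3)
2. J lies on line XS with XJ:JS = 2:5 ⇒ J = (12/7, 5/21)
3. P lies on line SY with SP:PY = 1:(-5) ⇒ P = (0, -1/4)
4. L is the centroid of triangle JZX ⇒ L = (26/21, 11/21)
2·[ZLS] = -16/21, 2·[PXS] = -1/12
[ZLS]:[PXS] = -16/21:-1/12 = 64/7

[ZLS]:[PXS] = 64/7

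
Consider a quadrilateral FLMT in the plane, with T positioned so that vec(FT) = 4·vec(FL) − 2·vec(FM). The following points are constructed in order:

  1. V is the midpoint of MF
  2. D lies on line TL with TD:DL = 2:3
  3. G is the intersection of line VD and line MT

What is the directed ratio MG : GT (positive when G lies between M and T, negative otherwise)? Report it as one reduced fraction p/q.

MG:GT = 7

Assign F = (0, 0), L = (1, 0), M = (0, 1), T = (4, -2) — the answer is frame-independent, so this choice is without loss of generality.
1. V is the midpoint of MF ⇒ V = (0, 1/2)
2. D lies on line TL with TD:DL = 2:3 ⇒ D = (14/5, -6/5)
3. G is the intersection of line VD and line MT ⇒ G = (7/2, -13/8)
G = M + t·(T−M) with t = 7/8, so MG:GT = t:(1−t) = 7/8:1/8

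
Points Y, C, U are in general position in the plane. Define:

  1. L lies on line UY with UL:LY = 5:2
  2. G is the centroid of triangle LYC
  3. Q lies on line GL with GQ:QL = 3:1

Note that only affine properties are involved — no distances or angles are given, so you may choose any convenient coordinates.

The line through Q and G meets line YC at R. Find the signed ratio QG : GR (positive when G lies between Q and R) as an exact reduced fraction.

Work in coordinates with Y = (0, 0), C = (1, 0), U = (0, 1).
1. L lies on line UY with UL:LY = 5:2 ⇒ L = (0, 2/7)
2. G is the centroid of triangle LYC ⇒ G = (1/3, 2/21)
3. Q lies on line GL with GQ:QL = 3:1 ⇒ Q = (1/12, 5/21)
line QG meets YC at R = (1/2, 0)
G = Q + t·(R−Q) with t = 3/5, so QG:GR = 3/5:2/5

QG:GR = 3/2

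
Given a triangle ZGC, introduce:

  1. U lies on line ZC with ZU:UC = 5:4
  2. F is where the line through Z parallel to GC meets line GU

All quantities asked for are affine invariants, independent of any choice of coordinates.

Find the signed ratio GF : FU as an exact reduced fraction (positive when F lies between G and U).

GF:FU = -9/5

Set Z = (0, 0), G = (1, 0), C = (0, 1); any affine frame gives the same invariant.
1. U lies on line ZC with ZU:UC = 5:4 ⇒ U = (0, 5/9)
2. F is where the line through Z parallel to GC meets line GU ⇒ F = (-5/4, 5/4)
F = G + t·(U−G) with t = 9/4, so GF:FU = t:(1−t) = 9/4:-5/4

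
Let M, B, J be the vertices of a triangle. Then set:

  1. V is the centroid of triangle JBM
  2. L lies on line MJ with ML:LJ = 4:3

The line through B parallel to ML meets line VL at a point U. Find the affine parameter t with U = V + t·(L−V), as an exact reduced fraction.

t = -2

Work in coordinates with M = (0, 0), B = (1, 0), J = (0, 1).
1. V is the centroid of triangle JBM ⇒ V = (1/3, 1/3)
2. L lies on line MJ with ML:LJ = 4:3 ⇒ L = (0, 4/7)
through B parallel to ML: direction (0, 4/7); meets VL at U = (1, -1/7)
U = V + t·(L−V) with t = -2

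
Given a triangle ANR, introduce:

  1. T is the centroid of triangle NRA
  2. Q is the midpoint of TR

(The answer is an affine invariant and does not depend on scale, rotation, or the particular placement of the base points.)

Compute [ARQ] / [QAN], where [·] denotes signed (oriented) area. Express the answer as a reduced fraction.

Choose coordinates A = (0, 0), N = (1, 0), R = (0, 1).
1. T is the centroid of triangle NRA ⇒ T = (1/3, 1/3)
2. Q is the midpoint of TR ⇒ Q = (1/6, 2/3)
2·[ARQ] = -1/6, 2·[QAN] = 2/3
[ARQ]:[QAN] = -1/6:2/3 = -1/4

[ARQ]:[QAN] = -1/4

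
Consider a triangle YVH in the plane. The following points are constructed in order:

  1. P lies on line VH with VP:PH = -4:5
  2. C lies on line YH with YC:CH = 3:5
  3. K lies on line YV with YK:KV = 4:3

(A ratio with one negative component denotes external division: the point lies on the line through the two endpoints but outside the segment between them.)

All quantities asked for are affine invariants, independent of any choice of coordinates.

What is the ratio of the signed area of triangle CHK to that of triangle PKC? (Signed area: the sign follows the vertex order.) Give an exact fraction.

[CHK]:[PKC] = -4/7

Set Y = (0, 0), V = (1, 0), H = (0, 1); any affine frame gives the same invariant.
1. P lies on line VH with VP:PH = -4:5 ⇒ P = (5, -4)
2. C lies on line YH with YC:CH = 3:5 ⇒ C = (0, 3/8)
3. K lies on line YV with YK:KV = 4:3 ⇒ K = (4/7, 0)
2·[CHK] = -5/14, 2·[PKC] = 5/8
[CHK]:[PKC] = -5/14:5/8 = -4/7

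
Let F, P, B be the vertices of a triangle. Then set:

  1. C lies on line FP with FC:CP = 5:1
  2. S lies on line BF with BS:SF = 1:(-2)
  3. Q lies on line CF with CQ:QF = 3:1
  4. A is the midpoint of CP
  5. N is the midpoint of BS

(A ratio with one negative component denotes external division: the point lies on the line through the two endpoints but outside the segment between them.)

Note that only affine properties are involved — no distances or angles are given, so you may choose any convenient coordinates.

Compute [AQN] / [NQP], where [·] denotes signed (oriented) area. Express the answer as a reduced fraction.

[AQN]:[NQP] = -17/19

Work in coordinates with F = (0, 0), P = (1, 0), B = (0, 1).
1. C lies on line FP with FC:CP = 5:1 ⇒ C = (5/6, 0)
2. S lies on line BF with BS:SF = 1:(-2) ⇒ S = (0, 2)
3. Q lies on line CF with CQ:QF = 3:1 ⇒ Q = (5/24, 0)
4. A is the midpoint of CP ⇒ A = (11/12, 0)
5. N is the midpoint of BS ⇒ N = (0, 3/2)
2·[AQN] = -17/16, 2·[NQP] = 19/16
[AQN]:[NQP] = -17/16:19/16 = -17/19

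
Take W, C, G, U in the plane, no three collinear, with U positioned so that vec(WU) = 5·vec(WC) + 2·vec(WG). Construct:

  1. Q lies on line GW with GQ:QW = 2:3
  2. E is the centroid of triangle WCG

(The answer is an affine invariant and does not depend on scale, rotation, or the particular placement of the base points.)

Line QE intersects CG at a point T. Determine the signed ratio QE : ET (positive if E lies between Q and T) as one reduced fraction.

Assign W = (0, 0), C = (1, 0), G = (0, 1), U = (5, 2) — the answer is frame-independent, so this choice is without loss of generality.
1. Q lies on line GW with GQ:QW = 2:3 ⇒ Q = (0, 3/5)
2. E is the centroid of triangle WCG ⇒ E = (1/3, 1/3)
line QE meets CG at T = (2, -1)
E = Q + t·(T−Q) with t = 1/6, so QE:ET = 1/6:5/6

QE:ET = 1/5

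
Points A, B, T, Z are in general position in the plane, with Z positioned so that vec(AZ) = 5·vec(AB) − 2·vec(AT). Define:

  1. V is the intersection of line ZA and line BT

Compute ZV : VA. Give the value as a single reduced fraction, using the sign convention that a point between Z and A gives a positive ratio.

Choose coordinates A = (0, 0), B = (1, 0), T = (0, 1), Z = (5, -2).
1. V is the intersection of line ZA and line BT ⇒ V = (5/3, -2/3)
V = Z + t·(A−Z) with t = 2/3, so ZV:VA = t:(1−t) = 2/3:1/3

ZV:VA = 2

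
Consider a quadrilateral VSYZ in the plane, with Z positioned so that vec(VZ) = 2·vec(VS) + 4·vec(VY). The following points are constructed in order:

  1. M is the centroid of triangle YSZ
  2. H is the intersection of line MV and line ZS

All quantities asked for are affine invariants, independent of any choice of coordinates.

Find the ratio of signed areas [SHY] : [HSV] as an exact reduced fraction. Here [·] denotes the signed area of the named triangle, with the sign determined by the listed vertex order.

Set V = (0, 0), S = (1, 0), Y = (0, 1), Z = (2, 4); any affine frame gives the same invariant.
1. M is the centroid of triangle YSZ ⇒ M = (1, 5/3)
2. H is the intersection of line MV and line ZS ⇒ H = (12/7, 20/7)
2·[SHY] = 25/7, 2·[HSV] = -20/7
[SHY]:[HSV] = 25/7:-20/7 = -5/4

[SHY]:[HSV] = -5/4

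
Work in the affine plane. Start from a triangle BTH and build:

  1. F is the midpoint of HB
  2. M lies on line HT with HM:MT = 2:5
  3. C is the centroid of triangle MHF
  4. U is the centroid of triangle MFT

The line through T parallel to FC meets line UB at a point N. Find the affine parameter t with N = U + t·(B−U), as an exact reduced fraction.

Set B = (0, 0), T = (1, 0), H = (0, 1); any affine frame gives the same invariant.
1. F is the midpoint of HB ⇒ F = (0, 1/2)
2. M lies on line HT with HM:MT = 2:5 ⇒ M = (2/7, 5/7)
3. C is the centroid of triangle MHF ⇒ C = (2/21, 31/42)
4. U is the centroid of triangle MFT ⇒ U = (3/7, 17/42)
through T parallel to FC: direction (2/21, 5/21); meets UB at N = (45/28, 85/56)
N = U + t·(B−U) with t = -11/4

t = -11/4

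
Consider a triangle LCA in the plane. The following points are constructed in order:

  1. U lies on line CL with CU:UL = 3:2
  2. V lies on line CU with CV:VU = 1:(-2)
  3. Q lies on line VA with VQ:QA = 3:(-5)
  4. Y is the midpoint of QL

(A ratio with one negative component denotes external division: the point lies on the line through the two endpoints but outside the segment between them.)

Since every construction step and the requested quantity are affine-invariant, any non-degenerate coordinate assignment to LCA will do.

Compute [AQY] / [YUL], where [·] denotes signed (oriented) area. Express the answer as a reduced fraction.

[AQY]:[YUL] = -20/3

Work in coordinates with L = (0, 0), C = (1, 0), A = (0, 1).
1. U lies on line CL with CU:UL = 3:2 ⇒ U = (2/5, 0)
2. V lies on line CU with CV:VU = 1:(-2) ⇒ V = (8/5, 0)
3. Q lies on line VA with VQ:QA = 3:(-5) ⇒ Q = (4, -3/2)
4. Y is the midpoint of QL ⇒ Y = (2, -3/4)
2·[AQY] = -2, 2·[YUL] = 3/10
[AQY]:[YUL] = -2:3/10 = -20/3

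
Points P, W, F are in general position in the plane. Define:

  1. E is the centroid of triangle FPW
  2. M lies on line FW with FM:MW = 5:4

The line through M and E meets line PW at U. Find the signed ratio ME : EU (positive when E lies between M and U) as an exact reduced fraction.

Assign P = (0, 0), W = (1, 0), F = (0, 1) — the answer is frame-independent, so this choice is without loss of generality.
1. E is the centroid of triangle FPW ⇒ E = (1/3, 1/3)
2. M lies on line FW with FM:MW = 5:4 ⇒ M = (5/9, 4/9)
line ME meets PW at U = (-1/3, 0)
E = M + t·(U−M) with t = 1/4, so ME:EU = 1/4:3/4

ME:EU = 1/3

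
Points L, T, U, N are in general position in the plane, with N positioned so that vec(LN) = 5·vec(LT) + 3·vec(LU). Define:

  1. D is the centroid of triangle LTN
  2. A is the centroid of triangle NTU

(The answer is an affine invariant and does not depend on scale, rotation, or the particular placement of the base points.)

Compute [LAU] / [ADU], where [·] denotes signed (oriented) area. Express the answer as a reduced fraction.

Assign L = (0, 0), T = (1, 0), U = (0, 1), N = (5, 3) — the answer is frame-independent, so this choice is without loss of generality.
1. D is the centroid of triangle LTN ⇒ D = (2, 1)
2. A is the centroid of triangle NTU ⇒ A = (2, 4/3)
2·[LAU] = 2, 2·[ADU] = -2/3
[LAU]:[ADU] = 2:-2/3 = -3

[LAU]:[ADU] = -3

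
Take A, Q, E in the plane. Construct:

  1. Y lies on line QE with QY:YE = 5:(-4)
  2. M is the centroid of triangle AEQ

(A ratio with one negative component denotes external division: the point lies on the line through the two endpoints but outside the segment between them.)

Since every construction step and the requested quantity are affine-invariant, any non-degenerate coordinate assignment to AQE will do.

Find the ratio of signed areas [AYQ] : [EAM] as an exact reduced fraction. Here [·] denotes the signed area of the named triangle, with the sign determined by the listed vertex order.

Work in coordinates with A = (0, 0), Q = (1, 0), E = (0, 1).
1. Y lies on line QE with QY:YE = 5:(-4) ⇒ Y = (-4, 5)
2. M is the centroid of triangle AEQ ⇒ M = (1/3, 1/3)
2·[AYQ] = -5, 2·[EAM] = 1/3
[AYQ]:[EAM] = -5:1/3 = -15

[AYQ]:[EAM] = -15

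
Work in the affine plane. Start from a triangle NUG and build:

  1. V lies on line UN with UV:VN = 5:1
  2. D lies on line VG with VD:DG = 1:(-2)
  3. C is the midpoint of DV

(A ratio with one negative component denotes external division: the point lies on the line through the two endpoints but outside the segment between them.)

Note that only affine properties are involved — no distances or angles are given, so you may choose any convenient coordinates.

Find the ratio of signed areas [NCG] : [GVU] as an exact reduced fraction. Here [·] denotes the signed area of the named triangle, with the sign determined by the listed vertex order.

[NCG]:[GVU] = 3/10

Choose coordinates N = (0, 0), U = (1, 0), G = (0, 1).
1. V lies on line UN with UV:VN = 5:1 ⇒ V = (1/6, 0)
2. D lies on line VG with VD:DG = 1:(-2) ⇒ D = (1/3, -1)
3. C is the midpoint of DV ⇒ C = (1/4, -1/2)
2·[NCG] = 1/4, 2·[GVU] = 5/6
[NCG]:[GVU] = 1/4:5/6 = 3/10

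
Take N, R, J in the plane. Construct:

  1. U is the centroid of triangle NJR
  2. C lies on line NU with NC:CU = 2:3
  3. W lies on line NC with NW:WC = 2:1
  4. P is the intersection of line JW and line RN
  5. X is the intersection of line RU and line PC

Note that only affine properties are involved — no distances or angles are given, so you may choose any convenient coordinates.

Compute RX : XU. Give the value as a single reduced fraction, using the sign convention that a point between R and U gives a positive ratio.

RX:XU = -37/6

Assign N = (0, 0), R = (1, 0), J = (0, 1) — the answer is frame-independent, so this choice is without loss of generality.
1. U is the centroid of triangle NJR ⇒ U = (1/3, 1/3)
2. C lies on line NU with NC:CU = 2:3 ⇒ C = (2/15, 2/15)
3. W lies on line NC with NW:WC = 2:1 ⇒ W = (4/45, 4/45)
4. P is the intersection of line JW and line RN ⇒ P = (4/41, 0)
5. X is the intersection of line RU and line PC ⇒ X = (19/93, 37/93)
X = R + t·(U−R) with t = 37/31, so RX:XU = t:(1−t) = 37/31:-6/31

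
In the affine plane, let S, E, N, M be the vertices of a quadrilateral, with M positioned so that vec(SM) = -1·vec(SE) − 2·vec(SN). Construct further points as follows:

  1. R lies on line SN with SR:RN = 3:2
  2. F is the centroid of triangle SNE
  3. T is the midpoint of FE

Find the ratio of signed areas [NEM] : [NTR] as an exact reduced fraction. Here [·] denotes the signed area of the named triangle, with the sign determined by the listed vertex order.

[NEM]:[NTR] = 15

Choose coordinates S = (0, 0), E = (1, 0), N = (0, 1), M = (-1, -2).
1. R lies on line SN with SR:RN = 3:2 ⇒ R = (0, 3/5)
2. F is the centroid of triangle SNE ⇒ F = (1/3, 1/3)
3. T is the midpoint of FE ⇒ T = (2/3, 1/6)
2·[NEM] = -4, 2·[NTR] = -4/15
[NEM]:[NTR] = -4:-4/15 = 15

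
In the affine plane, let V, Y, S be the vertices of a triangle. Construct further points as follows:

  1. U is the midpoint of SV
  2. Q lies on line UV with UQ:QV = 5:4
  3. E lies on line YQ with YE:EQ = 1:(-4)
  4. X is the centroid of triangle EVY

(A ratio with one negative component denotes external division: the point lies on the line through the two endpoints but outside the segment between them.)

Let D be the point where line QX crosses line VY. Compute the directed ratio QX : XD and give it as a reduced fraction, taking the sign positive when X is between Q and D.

QX:XD = -10

Work in coordinates with V = (0, 0), Y = (1, 0), S = (0, 1).
1. U is the midpoint of SV ⇒ U = (0, 1/2)
2. Q lies on line UV with UQ:QV = 5:4 ⇒ Q = (0, 2/9)
3. E lies on line YQ with YE:EQ = 1:(-4) ⇒ E = (4/3, -2/27)
4. X is the centroid of triangle EVY ⇒ X = (7/9, -2/81)
line QX meets VY at D = (7/10, 0)
X = Q + t·(D−Q) with t = 10/9, so QX:XD = 10/9:-1/9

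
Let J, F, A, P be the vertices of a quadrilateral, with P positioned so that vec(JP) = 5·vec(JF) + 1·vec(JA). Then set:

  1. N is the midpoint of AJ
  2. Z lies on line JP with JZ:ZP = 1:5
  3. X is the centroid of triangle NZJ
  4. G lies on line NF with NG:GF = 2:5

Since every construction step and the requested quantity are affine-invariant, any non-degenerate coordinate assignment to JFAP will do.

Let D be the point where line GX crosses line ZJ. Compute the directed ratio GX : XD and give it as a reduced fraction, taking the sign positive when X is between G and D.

GX:XD = 4/5

Choose coordinates J = (0, 0), F = (1, 0), A = (0, 1), P = (5, 1).
1. N is the midpoint of AJ ⇒ N = (0, 1/2)
2. Z lies on line JP with JZ:ZP = 1:5 ⇒ Z = (5/6, 1/6)
3. X is the centroid of triangle NZJ ⇒ X = (5/18, 2/9)
4. G lies on line NF with NG:GF = 2:5 ⇒ G = (2/7, 5/14)
line GX meets ZJ at D = (15/56, 3/56)
X = G + t·(D−G) with t = 4/9, so GX:XD = 4/9:5/9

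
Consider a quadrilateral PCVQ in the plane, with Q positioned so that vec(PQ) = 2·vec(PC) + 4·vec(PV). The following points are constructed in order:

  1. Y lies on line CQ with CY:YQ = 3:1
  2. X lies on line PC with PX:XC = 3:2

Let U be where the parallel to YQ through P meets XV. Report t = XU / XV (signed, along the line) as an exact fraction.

t = 12/17

Choose coordinates P = (0, 0), C = (1, 0), V = (0, 1), Q = (2, 4).
1. Y lies on line CQ with CY:YQ = 3:1 ⇒ Y = (7/4, 3)
2. X lies on line PC with PX:XC = 3:2 ⇒ X = (3/5, 0)
through P parallel to YQ: direction (1/4, 1); meets XV at U = (3/17, 12/17)
U = X + t·(V−X) with t = 12/17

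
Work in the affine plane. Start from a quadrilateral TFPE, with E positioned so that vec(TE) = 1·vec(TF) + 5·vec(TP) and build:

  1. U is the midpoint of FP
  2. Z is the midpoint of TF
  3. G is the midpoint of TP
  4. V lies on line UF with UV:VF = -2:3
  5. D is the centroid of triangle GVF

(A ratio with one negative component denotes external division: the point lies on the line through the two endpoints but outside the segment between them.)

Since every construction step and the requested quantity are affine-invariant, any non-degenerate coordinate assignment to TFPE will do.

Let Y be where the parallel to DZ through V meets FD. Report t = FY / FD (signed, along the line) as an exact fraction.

Work in coordinates with T = (0, 0), F = (1, 0), P = (0, 1), E = (1, 5).
1. U is the midpoint of FP ⇒ U = (1/2, 1/2)
2. Z is the midpoint of TF ⇒ Z = (1/2, 0)
3. G is the midpoint of TP ⇒ G = (0, 1/2)
4. V lies on line UF with UV:VF = -2:3 ⇒ V = (-1/2, 3/2)
5. D is the centroid of triangle GVF ⇒ D = (1/6, 2/3)
through V parallel to DZ: direction (1/3, -2/3); meets FD at Y = (-1/4, 1)
Y = F + t·(D−F) with t = 3/2

t = 3/2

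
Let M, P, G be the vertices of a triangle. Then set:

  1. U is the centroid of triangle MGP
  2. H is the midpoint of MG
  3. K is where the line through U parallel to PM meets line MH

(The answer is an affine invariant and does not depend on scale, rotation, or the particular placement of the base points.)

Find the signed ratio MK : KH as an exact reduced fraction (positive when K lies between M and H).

Set M = (0, 0), P = (1, 0), G = (0, 1); any affine frame gives the same invariant.
1. U is the centroid of triangle MGP ⇒ U = (1/3, 1/3)
2. H is the midpoint of MG ⇒ H = (0, 1/2)
3. K is where the line through U parallel to PM meets line MH ⇒ K = (0, 1/3)
K = M + t·(H−M) with t = 2/3, so MK:KH = t:(1−t) = 2/3:1/3

MK:KH = 2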